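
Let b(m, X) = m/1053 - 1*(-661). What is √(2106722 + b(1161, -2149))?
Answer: 2*√801332805/39 ≈ 1451.7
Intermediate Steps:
b(m, X) = 661 + m/1053 (b(m, X) = m*(1/1053) + 661 = m/1053 + 661 = 661 + m/1053)
√(2106722 + b(1161, -2149)) = √(2106722 + (661 + (1/1053)*1161)) = √(2106722 + (661 + 43/39)) = √(2106722 + 25822/39) = √(82187980/39) = 2*√801332805/39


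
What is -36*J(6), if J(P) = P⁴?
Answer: -46656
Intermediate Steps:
-36*J(6) = -36*6⁴ = -36*1296 = -46656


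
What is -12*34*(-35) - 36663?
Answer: -22383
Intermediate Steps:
-12*34*(-35) - 36663 = -408*(-35) - 36663 = 14280 - 36663 = -22383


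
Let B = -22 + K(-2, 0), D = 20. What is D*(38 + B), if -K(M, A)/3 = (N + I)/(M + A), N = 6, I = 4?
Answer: 620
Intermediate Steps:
K(M, A) = -30/(A + M) (K(M, A) = -3*(6 + 4)/(M + A) = -30/(A + M))
B = -7 (B = -22 - 30/(0 - 2) = -22 - 30/(-2) = -22 - 30*(-1/2) = -22 + 15 = -7)
D*(38 + B) = 20*(38 - 7) = 20*31 = 620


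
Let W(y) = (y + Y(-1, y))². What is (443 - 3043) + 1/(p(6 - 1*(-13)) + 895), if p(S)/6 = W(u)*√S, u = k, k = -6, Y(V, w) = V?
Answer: -2187274295/841259 + 294*√19/841259 ≈ -2600.0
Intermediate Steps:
u = -6
W(y) = (-1 + y)² (W(y) = (y - 1)² = (-1 + y)²)
p(S) = 294*√S (p(S) = 6*((-1 - 6)²*√S) = 6*((-7)²*√S) = 6*(49*√S) = 294*√S)
(443 - 3043) + 1/(p(6 - 1*(-13)) + 895) = (443 - 3043) + 1/(294*√(6 - 1*(-13)) + 895) = -2600 + 1/(294*√(6 + 13) + 895) = -2600 + 1/(294*√19 + 895) = -2600 + 1/(895 + 294*√19)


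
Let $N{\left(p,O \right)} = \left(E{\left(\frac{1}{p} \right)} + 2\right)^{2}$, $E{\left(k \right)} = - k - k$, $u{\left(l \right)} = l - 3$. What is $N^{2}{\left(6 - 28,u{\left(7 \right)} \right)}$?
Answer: $\frac{279841}{14641} \approx 19.114$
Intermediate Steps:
$u{\left(l \right)} = -3 + l$
$E{\left(k \right)} = - 2 k$
$N{\left(p,O \right)} = \left(2 - \frac{2}{p}\right)^{2}$ ($N{\left(p,O \right)} = \left(- \frac{2}{p} + 2\right)^{2} = \left(2 - \frac{2}{p}\right)^{2}$)
$N^{2}{\left(6 - 28,u{\left(7 \right)} \right)} = \left(\frac{4 \left(-1 + \left(6 - 28\right)\right)^{2}}{\left(6 - 28\right)^{2}}\right)^{2} = \left(\frac{4 \left(-1 - 22\right)^{2}}{484}\right)^{2} = \left(4 \cdot \frac{1}{484} \left(-23\right)^{2}\right)^{2} = \left(4 \cdot \frac{1}{484} \cdot 529\right)^{2} = \left(\frac{529}{121}\right)^{2} = \frac{279841}{14641}$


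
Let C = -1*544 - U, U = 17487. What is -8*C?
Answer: 144248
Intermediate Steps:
C = -18031 (C = -1*544 - 1*17487 = -544 - 17487 = -18031)
-8*C = -8*(-18031) = 144248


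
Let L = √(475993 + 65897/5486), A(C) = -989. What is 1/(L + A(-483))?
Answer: -417358/211892947 - √84768876530/211892947 ≈ -0.0033437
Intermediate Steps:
L = √84768876530/422 (L = √(475993 + 65897*(1/5486)) = √(475993 + 5069/422) = √(200874115/422) = √84768876530/422 ≈ 689.93)
1/(L + A(-483)) = 1/(√84768876530/422 - 989) = 1/(-989 + √84768876530/422)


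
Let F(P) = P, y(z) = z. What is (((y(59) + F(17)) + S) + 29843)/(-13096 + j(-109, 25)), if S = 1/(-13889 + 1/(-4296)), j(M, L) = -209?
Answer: -595060435653/264623788075 ≈ -2.2487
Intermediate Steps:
S = -4296/59667145 (S = 1/(-13889 - 1/4296) = 1/(-59667145/4296) = -4296/59667145 ≈ -7.1999e-5)
(((y(59) + F(17)) + S) + 29843)/(-13096 + j(-109, 25)) = (((59 + 17) - 4296/59667145) + 29843)/(-13096 - 209) = ((76 - 4296/59667145) + 29843)/(-13305) = (4534698724/59667145 + 29843)*(-1/13305) = (1785181306959/59667145)*(-1/13305) = -595060435653/264623788075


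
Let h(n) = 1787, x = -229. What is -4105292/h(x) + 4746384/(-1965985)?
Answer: -8079424280828/3513215195 ≈ -2299.7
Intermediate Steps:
-4105292/h(x) + 4746384/(-1965985) = -4105292/1787 + 4746384/(-1965985) = -4105292*1/1787 + 4746384*(-1/1965985) = -4105292/1787 - 4746384/1965985 = -8079424280828/3513215195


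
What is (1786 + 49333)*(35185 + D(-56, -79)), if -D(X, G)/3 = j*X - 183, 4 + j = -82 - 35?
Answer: 787539314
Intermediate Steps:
j = -121 (j = -4 + (-82 - 35) = -4 - 117 = -121)
D(X, G) = 549 + 363*X (D(X, G) = -3*(-121*X - 183) = -3*(-183 - 121*X) = 549 + 363*X)
(1786 + 49333)*(35185 + D(-56, -79)) = (1786 + 49333)*(35185 + (549 + 363*(-56))) = 51119*(35185 + (549 - 20328)) = 51119*(35185 - 19779) = 51119*15406 = 787539314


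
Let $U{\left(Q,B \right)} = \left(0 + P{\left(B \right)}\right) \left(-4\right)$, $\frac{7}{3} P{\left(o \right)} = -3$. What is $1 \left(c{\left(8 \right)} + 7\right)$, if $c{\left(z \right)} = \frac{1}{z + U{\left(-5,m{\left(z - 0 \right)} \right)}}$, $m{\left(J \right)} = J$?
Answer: $\frac{651}{92} \approx 7.0761$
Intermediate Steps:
$P{\left(o \right)} = - \frac{9}{7}$ ($P{\left(o \right)} = \frac{3}{7} \left(-3\right) = - \frac{9}{7}$)
$U{\left(Q,B \right)} = \frac{36}{7}$ ($U{\left(Q,B \right)} = \left(0 - \frac{9}{7}\right) \left(-4\right) = \left(- \frac{9}{7}\right) \left(-4\right) = \frac{36}{7}$)
$c{\left(z \right)} = \frac{1}{\frac{36}{7} + z}$ ($c{\left(z \right)} = \frac{1}{z + \frac{36}{7}} = \frac{1}{\frac{36}{7} + z}$)
$1 \left(c{\left(8 \right)} + 7\right) = 1 \left(\frac{7}{36 + 7 \cdot 8} + 7\right) = 1 \left(\frac{7}{36 + 56} + 7\right) = 1 \left(\frac{7}{92} + 7\right) = 1 \cdot \frac{651}{92} = \frac{651}{92}$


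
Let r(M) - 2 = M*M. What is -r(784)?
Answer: -614658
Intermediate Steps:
r(M) = 2 + M² (r(M) = 2 + M*M = 2 + M²)
-r(784) = -(2 + 784²) = -(2 + 614656) = -1*614658 = -614658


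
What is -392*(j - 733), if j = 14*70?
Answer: -96824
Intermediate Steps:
j = 980
-392*(j - 733) = -392*(980 - 733) = -392*247 = -96824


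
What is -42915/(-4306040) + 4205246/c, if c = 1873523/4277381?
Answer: 15490926675828404917/1613492995784 ≈ 9.6009e+6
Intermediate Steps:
c = 1873523/4277381 (c = 1873523*(1/4277381) = 1873523/4277381 ≈ 0.43801)
-42915/(-4306040) + 4205246/c = -42915/(-4306040) + 4205246/(1873523/4277381) = -42915*(-1/4306040) + 4205246*(4277381/1873523) = 8583/861208 + 17987439340726/1873523 = 15490926675828404917/1613492995784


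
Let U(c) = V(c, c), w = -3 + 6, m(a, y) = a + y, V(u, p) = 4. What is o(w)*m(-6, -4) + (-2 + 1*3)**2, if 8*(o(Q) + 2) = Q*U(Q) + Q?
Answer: 9/4 ≈ 2.2500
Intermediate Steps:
w = 3
U(c) = 4
o(Q) = -2 + 5*Q/8 (o(Q) = -2 + (Q*4 + Q)/8 = -2 + (4*Q + Q)/8 = -2 + (5*Q)/8 = -2 + 5*Q/8)
o(w)*m(-6, -4) + (-2 + 1*3)**2 = (-2 + (5/8)*3)*(-6 - 4) + (-2 + 1*3)**2 = (-2 + 15/8)*(-10) + (-2 + 3)**2 = -1/8*(-10) + 1**2 = 5/4 + 1 = 9/4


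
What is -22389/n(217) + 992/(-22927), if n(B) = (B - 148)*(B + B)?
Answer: -181006345/228857314 ≈ -0.79091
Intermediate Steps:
n(B) = 2*B*(-148 + B) (n(B) = (-148 + B)*(2*B) = 2*B*(-148 + B))
-22389/n(217) + 992/(-22927) = -22389*1/(434*(-148 + 217)) + 992/(-22927) = -22389/(2*217*69) + 992*(-1/22927) = -22389/29946 - 992/22927 = -22389*1/29946 - 992/22927 = -7463/9982 - 992/22927 = -181006345/228857314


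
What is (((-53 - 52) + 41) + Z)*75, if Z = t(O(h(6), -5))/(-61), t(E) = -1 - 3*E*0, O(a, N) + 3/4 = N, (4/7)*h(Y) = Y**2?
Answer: -292725/61 ≈ -4798.8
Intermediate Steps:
h(Y) = 7*Y**2/4
O(a, N) = -3/4 + N
t(E) = -1 (t(E) = -1 - 3*0 = -1 + 0 = -1)
Z = 1/61 (Z = -1/(-61) = -1*(-1/61) = 1/61 ≈ 0.016393)
(((-53 - 52) + 41) + Z)*75 = (((-53 - 52) + 41) + 1/61)*75 = ((-105 + 41) + 1/61)*75 = (-64 + 1/61)*75 = -3903/61*75 = -292725/61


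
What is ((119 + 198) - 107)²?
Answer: 44100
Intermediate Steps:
((119 + 198) - 107)² = (317 - 107)² = 210² = 44100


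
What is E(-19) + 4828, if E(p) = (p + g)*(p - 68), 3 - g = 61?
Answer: 11527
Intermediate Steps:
g = -58 (g = 3 - 1*61 = 3 - 61 = -58)
E(p) = (-68 + p)*(-58 + p) (E(p) = (p - 58)*(p - 68) = (-58 + p)*(-68 + p) = (-68 + p)*(-58 + p))
E(-19) + 4828 = (3944 + (-19)**2 - 126*(-19)) + 4828 = (3944 + 361 + 2394) + 4828 = 6699 + 4828 = 11527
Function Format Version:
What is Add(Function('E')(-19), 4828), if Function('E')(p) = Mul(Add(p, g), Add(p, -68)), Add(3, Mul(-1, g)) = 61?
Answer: 11527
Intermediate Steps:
g = -58 (g = Add(3, Mul(-1, 61)) = Add(3, -61) = -58)
Function('E')(p) = Mul(Add(-68, p), Add(-58, p)) (Function('E')(p) = Mul(Add(p, -58), Add(p, -68)) = Mul(Add(-58, p), Add(-68, p)) = Mul(Add(-68, p), Add(-58, p)))
Add(Function('E')(-19), 4828) = Add(Add(3944, Pow(-19, 2), Mul(-126, -19)), 4828) = Add(Add(3944, 361, 2394), 4828) = Add(6699, 4828) = 11527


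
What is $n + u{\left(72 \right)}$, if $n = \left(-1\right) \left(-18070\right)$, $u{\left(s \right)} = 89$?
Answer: $18159$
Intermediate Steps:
$n = 18070$
$n + u{\left(72 \right)} = 18070 + 89 = 18159$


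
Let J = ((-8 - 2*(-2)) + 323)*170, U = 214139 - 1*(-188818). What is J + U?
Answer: 457187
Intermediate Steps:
U = 402957 (U = 214139 + 188818 = 402957)
J = 54230 (J = ((-8 + 4) + 323)*170 = (-4 + 323)*170 = 319*170 = 54230)
J + U = 54230 + 402957 = 457187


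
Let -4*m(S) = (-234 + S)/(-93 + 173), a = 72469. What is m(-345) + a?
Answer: 23190659/320 ≈ 72471.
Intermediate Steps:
m(S) = 117/160 - S/320 (m(S) = -(-234 + S)/(4*(-93 + 173)) = -(-234 + S)/(4*80) = -(-117/40 + S/80)/4 = 117/160 - S/320)
m(-345) + a = (117/160 - 1/320*(-345)) + 72469 = (117/160 + 69/64) + 72469 = 579/320 + 72469 = 23190659/320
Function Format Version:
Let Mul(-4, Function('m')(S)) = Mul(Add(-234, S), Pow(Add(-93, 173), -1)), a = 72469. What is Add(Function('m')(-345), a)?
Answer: Rational(23190659, 320) ≈ 72471.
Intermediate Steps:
Function('m')(S) = Add(Rational(117, 160), Mul(Rational(-1, 320), S)) (Function('m')(S) = Mul(Rational(-1, 4), Mul(Add(-234, S), Pow(Add(-93, 173), -1))) = Mul(Rational(-1, 4), Mul(Add(-234, S), Pow(80, -1))) = Mul(Rational(-1, 4), Mul(Add(-234, S), Rational(1, 80))) = Mul(Rational(-1, 4), Add(Rational(-117, 40), Mul(Rational(1, 80), S))) = Add(Rational(117, 160), Mul(Rational(-1, 320), S)))
Add(Function('m')(-345), a) = Add(Add(Rational(117, 160), Mul(Rational(-1, 320), -345)), 72469) = Add(Add(Rational(117, 160), Rational(69, 64)), 72469) = Add(Rational(579, 320), 72469) = Rational(23190659, 320)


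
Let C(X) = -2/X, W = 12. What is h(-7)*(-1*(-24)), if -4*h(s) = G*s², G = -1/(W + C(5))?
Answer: 735/29 ≈ 25.345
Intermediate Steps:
G = -5/58 (G = -1/(12 - 2/5) = -1/(12 - 2*⅕) = -1/(12 - ⅖) = -1/58/5 = -1*5/58 = -5/58 ≈ -0.086207)
h(s) = 5*s²/232 (h(s) = -(-5)*s²/232 = 5*s²/232)
h(-7)*(-1*(-24)) = ((5/232)*(-7)²)*(-1*(-24)) = ((5/232)*49)*24 = (245/232)*24 = 735/29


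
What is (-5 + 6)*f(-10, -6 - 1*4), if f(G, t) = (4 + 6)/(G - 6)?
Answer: -5/8 ≈ -0.62500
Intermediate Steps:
f(G, t) = 10/(-6 + G)
(-5 + 6)*f(-10, -6 - 1*4) = (-5 + 6)*(10/(-6 - 10)) = 1*(10/(-16)) = 1*(10*(-1/16)) = 1*(-5/8) = -5/8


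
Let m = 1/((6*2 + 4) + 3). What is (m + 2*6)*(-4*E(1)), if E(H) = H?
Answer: -916/19 ≈ -48.211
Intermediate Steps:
m = 1/19 (m = 1/((12 + 4) + 3) = 1/(16 + 3) = 1/19 ≈ 0.052632)
(m + 2*6)*(-4*E(1)) = (1/19 + 2*6)*(-4*1) = (1/19 + 12)*(-4) = (229/19)*(-4) = -916/19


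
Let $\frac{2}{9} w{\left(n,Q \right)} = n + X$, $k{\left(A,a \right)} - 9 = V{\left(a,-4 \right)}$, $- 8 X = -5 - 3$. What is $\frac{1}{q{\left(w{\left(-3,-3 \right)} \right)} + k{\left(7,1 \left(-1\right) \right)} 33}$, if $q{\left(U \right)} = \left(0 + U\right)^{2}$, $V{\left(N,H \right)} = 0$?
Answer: $\frac{1}{378} \approx 0.0026455$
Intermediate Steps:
$X = 1$ ($X = - \frac{-5 - 3}{8} = \left(- \frac{1}{8}\right) \left(-8\right) = 1$)
$k{\left(A,a \right)} = 9$ ($k{\left(A,a \right)} = 9 + 0 = 9$)
$w{\left(n,Q \right)} = \frac{9}{2} + \frac{9 n}{2}$ ($w{\left(n,Q \right)} = \frac{9 \left(n + 1\right)}{2} = \frac{9 \left(1 + n\right)}{2} = \frac{9}{2} + \frac{9 n}{2}$)
$q{\left(U \right)} = U^{2}$
$\frac{1}{q{\left(w{\left(-3,-3 \right)} \right)} + k{\left(7,1 \left(-1\right) \right)} 33} = \frac{1}{\left(\frac{9}{2} + \frac{9}{2} \left(-3\right)\right)^{2} + 9 \cdot 33} = \frac{1}{\left(\frac{9}{2} - \frac{27}{2}\right)^{2} + 297} = \frac{1}{\left(-9\right)^{2} + 297} = \frac{1}{81 + 297} = \frac{1}{378}$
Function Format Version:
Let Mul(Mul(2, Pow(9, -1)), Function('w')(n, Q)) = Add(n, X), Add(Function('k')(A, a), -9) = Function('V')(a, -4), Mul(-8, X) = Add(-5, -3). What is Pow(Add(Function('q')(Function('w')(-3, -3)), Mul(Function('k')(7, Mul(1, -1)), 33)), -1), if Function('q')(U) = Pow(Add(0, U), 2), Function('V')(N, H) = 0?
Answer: Rational(1, 378) ≈ 0.0026455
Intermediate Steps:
X = 1 (X = Mul(Rational(-1, 8), Add(-5, -3)) = Mul(Rational(-1, 8), -8) = 1)
Function('k')(A, a) = 9 (Function('k')(A, a) = Add(9, 0) = 9)
Function('w')(n, Q) = Add(Rational(9, 2), Mul(Rational(9, 2), n)) (Function('w')(n, Q) = Mul(Rational(9, 2), Add(n, 1)) = Mul(Rational(9, 2), Add(1, n)) = Add(Rational(9, 2), Mul(Rational(9, 2), n)))
Function('q')(U) = Pow(U, 2)
Pow(Add(Function('q')(Function('w')(-3, -3)), Mul(Function('k')(7, Mul(1, -1)), 33)), -1) = Pow(Add(Pow(Add(Rational(9, 2), Mul(Rational(9, 2), -3)), 2), Mul(9, 33)), -1) = Pow(Add(Pow(Add(Rational(9, 2), Rational(-27, 2)), 2), 297), -1) = Pow(Add(Pow(-9, 2), 297), -1) = Pow(Add(81, 297), -1) = Pow(378, -1) = Rational(1, 378)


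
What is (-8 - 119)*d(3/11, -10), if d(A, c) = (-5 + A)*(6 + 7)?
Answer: 85852/11 ≈ 7804.7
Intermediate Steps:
d(A, c) = -65 + 13*A (d(A, c) = (-5 + A)*13 = -65 + 13*A)
(-8 - 119)*d(3/11, -10) = (-8 - 119)*(-65 + 13*(3/11)) = -127*(-65 + 13*(3*(1/11))) = -127*(-65 + 13*(3/11)) = -127*(-65 + 39/11) = -127*(-676/11) = 85852/11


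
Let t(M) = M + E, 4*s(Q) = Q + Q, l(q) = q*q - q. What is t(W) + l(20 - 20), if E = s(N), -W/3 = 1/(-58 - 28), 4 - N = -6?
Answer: 433/86 ≈ 5.0349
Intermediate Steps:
N = 10 (N = 4 - 1*(-6) = 4 + 6 = 10)
W = 3/86 (W = -3/(-58 - 28) = -3/(-86) = -3*(-1/86) = 3/86 ≈ 0.034884)
l(q) = q**2 - q
s(Q) = Q/2 (s(Q) = (Q + Q)/4 = (2*Q)/4 = Q/2)
E = 5 (E = (1/2)*10 = 5)
t(M) = 5 + M (t(M) = M + 5 = 5 + M)
t(W) + l(20 - 20) = (5 + 3/86) + (20 - 20)*(-1 + (20 - 20)) = 433/86 + 0*(-1 + 0) = 433/86 + 0*(-1) = 433/86 + 0 = 433/86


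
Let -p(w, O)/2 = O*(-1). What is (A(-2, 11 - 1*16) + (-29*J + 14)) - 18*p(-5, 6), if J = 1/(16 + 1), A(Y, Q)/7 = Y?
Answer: -3701/17 ≈ -217.71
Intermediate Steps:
A(Y, Q) = 7*Y
p(w, O) = 2*O (p(w, O) = -2*O*(-1) = -(-2)*O = 2*O)
J = 1/17 ≈ 0.058824
(A(-2, 11 - 1*16) + (-29*J + 14)) - 18*p(-5, 6) = (7*(-2) + (-29*1/17 + 14)) - 36*6 = (-14 + (-29/17 + 14)) - 18*12 = (-14 + 209/17) - 216 = -29/17 - 216 = -3701/17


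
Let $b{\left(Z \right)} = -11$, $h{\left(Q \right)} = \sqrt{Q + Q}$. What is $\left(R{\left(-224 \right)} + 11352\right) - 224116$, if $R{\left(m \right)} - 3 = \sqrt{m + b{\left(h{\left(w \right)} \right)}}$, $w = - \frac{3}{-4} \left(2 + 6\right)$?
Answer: $-212761 + i \sqrt{235} \approx -2.1276 \cdot 10^{5} + 15.33 i$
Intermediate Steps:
$w = 6$ ($w = \left(-3\right) \left(- \frac{1}{4}\right) 8 = \frac{3}{4} \cdot 8 = 6$)
$h{\left(Q \right)} = \sqrt{2} \sqrt{Q}$ ($h{\left(Q \right)} = \sqrt{2 Q} = \sqrt{2} \sqrt{Q}$)
$R{\left(m \right)} = 3 + \sqrt{-11 + m}$ ($R{\left(m \right)} = 3 + \sqrt{m - 11} = 3 + \sqrt{-11 + m}$)
$\left(R{\left(-224 \right)} + 11352\right) - 224116 = \left(\left(3 + \sqrt{-11 - 224}\right) + 11352\right) - 224116 = \left(\left(3 + \sqrt{-235}\right) + 11352\right) - 224116 = \left(\left(3 + i \sqrt{235}\right) + 11352\right) - 224116 = \left(11355 + i \sqrt{235}\right) - 224116 = -212761 + i \sqrt{235}$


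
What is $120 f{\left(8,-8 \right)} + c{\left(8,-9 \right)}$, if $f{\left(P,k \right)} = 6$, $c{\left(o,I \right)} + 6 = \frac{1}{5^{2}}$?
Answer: $\frac{17851}{25} \approx 714.04$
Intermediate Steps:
$c{\left(o,I \right)} = - \frac{149}{25}$ ($c{\left(o,I \right)} = -6 + \frac{1}{5^{2}} = -6 + \frac{1}{25} = - \frac{149}{25}$)
$120 f{\left(8,-8 \right)} + c{\left(8,-9 \right)} = 120 \cdot 6 - \frac{149}{25} = 720 - \frac{149}{25} = \frac{17851}{25}$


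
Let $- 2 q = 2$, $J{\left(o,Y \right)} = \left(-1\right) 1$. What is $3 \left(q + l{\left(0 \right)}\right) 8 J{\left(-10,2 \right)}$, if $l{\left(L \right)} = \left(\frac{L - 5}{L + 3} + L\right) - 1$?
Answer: $88$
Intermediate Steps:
$J{\left(o,Y \right)} = -1$
$q = -1$ ($q = \left(- \frac{1}{2}\right) 2 = -1$)
$l{\left(L \right)} = -1 + L + \frac{-5 + L}{3 + L}$ ($l{\left(L \right)} = \left(\frac{-5 + L}{3 + L} + L\right) - 1 = \left(L + \frac{-5 + L}{3 + L}\right) - 1 = -1 + L + \frac{-5 + L}{3 + L}$)
$3 \left(q + l{\left(0 \right)}\right) 8 J{\left(-10,2 \right)} = 3 \left(-1 + \frac{-8 + 0^{2} + 3 \cdot 0}{3 + 0}\right) 8 \left(-1\right) = 3 \left(-1 + \frac{-8 + 0 + 0}{3}\right) 8 \left(-1\right) = 3 \left(-1 + \frac{1}{3} \left(-8\right)\right) 8 \left(-1\right) = 3 \left(-1 - \frac{8}{3}\right) 8 \left(-1\right) = 3 \left(- \frac{11}{3}\right) 8 \left(-1\right) = \left(-11\right) 8 \left(-1\right) = \left(-88\right) \left(-1\right) = 88$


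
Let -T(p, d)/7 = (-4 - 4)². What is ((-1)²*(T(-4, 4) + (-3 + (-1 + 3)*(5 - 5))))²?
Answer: 203401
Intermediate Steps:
T(p, d) = -448 (T(p, d) = -7*(-4 - 4)² = -7*(-8)² = -7*64 = -448)
((-1)²*(T(-4, 4) + (-3 + (-1 + 3)*(5 - 5))))² = ((-1)²*(-448 + (-3 + (-1 + 3)*(5 - 5))))² = (1*(-448 + (-3 + 2*0)))² = (1*(-448 + (-3 + 0)))² = (1*(-448 - 3))² = (1*(-451))² = (-451)² = 203401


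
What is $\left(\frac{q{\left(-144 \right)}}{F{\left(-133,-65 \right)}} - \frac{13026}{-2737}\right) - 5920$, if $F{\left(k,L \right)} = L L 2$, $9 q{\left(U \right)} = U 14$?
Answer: $- \frac{68403115694}{11563825} \approx -5915.3$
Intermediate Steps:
$q{\left(U \right)} = \frac{14 U}{9}$ ($q{\left(U \right)} = \frac{U 14}{9} = \frac{14 U}{9}$)
$F{\left(k,L \right)} = 2 L^{2}$ ($F{\left(k,L \right)} = L^{2} \cdot 2 = 2 L^{2}$)
$\left(\frac{q{\left(-144 \right)}}{F{\left(-133,-65 \right)}} - \frac{13026}{-2737}\right) - 5920 = \left(\frac{\frac{14}{9} \left(-144\right)}{2 \left(-65\right)^{2}} - \frac{13026}{-2737}\right) - 5920 = \left(- \frac{224}{2 \cdot 4225} - - \frac{13026}{2737}\right) - 5920 = \left(- \frac{224}{8450} + \frac{13026}{2737}\right) - 5920 = \left(\left(-224\right) \frac{1}{8450} + \frac{13026}{2737}\right) - 5920 = \left(- \frac{112}{4225} + \frac{13026}{2737}\right) - 5920 = \frac{54728306}{11563825} - 5920 = - \frac{68403115694}{11563825}$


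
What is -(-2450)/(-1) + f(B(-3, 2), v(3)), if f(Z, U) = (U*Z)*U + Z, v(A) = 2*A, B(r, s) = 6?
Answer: -2228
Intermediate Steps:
f(Z, U) = Z + Z*U**2 (f(Z, U) = Z*U**2 + Z = Z + Z*U**2)
-(-2450)/(-1) + f(B(-3, 2), v(3)) = -(-2450)/(-1) + 6*(1 + (2*3)**2) = -(-2450)*(-1) + 6*(1 + 6**2) = -49*50 + 6*(1 + 36) = -2450 + 6*37 = -2450 + 222 = -2228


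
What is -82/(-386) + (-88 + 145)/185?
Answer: 18586/35705 ≈ 0.52054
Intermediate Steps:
-82/(-386) + (-88 + 145)/185 = -82*(-1/386) + 57*(1/185) = 41/193 + 57/185 = 18586/35705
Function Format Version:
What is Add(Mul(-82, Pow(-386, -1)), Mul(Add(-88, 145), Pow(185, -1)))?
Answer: Rational(18586, 35705) ≈ 0.52054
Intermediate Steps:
Add(Mul(-82, Pow(-386, -1)), Mul(Add(-88, 145), Pow(185, -1))) = Add(Mul(-82, Rational(-1, 386)), Mul(57, Rational(1, 185))) = Add(Rational(41, 193), Rational(57, 185)) = Rational(18586, 35705)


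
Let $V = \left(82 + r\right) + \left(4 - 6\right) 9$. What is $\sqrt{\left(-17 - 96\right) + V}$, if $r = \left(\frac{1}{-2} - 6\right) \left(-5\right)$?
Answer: $\frac{i \sqrt{66}}{2} \approx 4.062 i$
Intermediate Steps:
$r = \frac{65}{2}$ ($r = \left(- \frac{1}{2} - 6\right) \left(-5\right) = \left(- \frac{13}{2}\right) \left(-5\right) = \frac{65}{2} \approx 32.5$)
$V = \frac{193}{2}$ ($V = \left(82 + \frac{65}{2}\right) + \left(4 - 6\right) 9 = \frac{229}{2} + \left(4 - 6\right) 9 = \frac{229}{2} - 18 = \frac{193}{2} \approx 96.5$)
$\sqrt{\left(-17 - 96\right) + V} = \sqrt{\left(-17 - 96\right) + \frac{193}{2}} = \sqrt{-113 + \frac{193}{2}} = \sqrt{- \frac{33}{2}} = \frac{i \sqrt{66}}{2}$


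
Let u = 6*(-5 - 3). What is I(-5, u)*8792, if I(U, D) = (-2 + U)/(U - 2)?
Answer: 8792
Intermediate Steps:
u = -48 (u = 6*(-8) = -48)
I(U, D) = 1 (I(U, D) = (-2 + U)/(-2 + U) = 1)
I(-5, u)*8792 = 1*8792 = 8792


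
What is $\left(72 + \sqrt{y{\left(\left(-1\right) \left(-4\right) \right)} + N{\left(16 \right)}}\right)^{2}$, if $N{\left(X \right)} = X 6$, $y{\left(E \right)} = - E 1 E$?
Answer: $5264 + 576 \sqrt{5} \approx 6552.0$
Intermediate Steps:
$y{\left(E \right)} = - E^{2}$ ($y{\left(E \right)} = - E E = - E^{2}$)
$N{\left(X \right)} = 6 X$
$\left(72 + \sqrt{y{\left(\left(-1\right) \left(-4\right) \right)} + N{\left(16 \right)}}\right)^{2} = \left(72 + \sqrt{- \left(\left(-1\right) \left(-4\right)\right)^{2} + 6 \cdot 16}\right)^{2} = \left(72 + \sqrt{- 4^{2} + 96}\right)^{2} = \left(72 + \sqrt{\left(-1\right) 16 + 96}\right)^{2} = \left(72 + \sqrt{-16 + 96}\right)^{2} = \left(72 + \sqrt{80}\right)^{2} = \left(72 + 4 \sqrt{5}\right)^{2}$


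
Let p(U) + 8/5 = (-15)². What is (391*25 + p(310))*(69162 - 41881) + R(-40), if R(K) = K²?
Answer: 1363839752/5 ≈ 2.7277e+8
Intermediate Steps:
p(U) = 1117/5 (p(U) = -8/5 + (-15)² = -8/5 + 225 = 1117/5)
(391*25 + p(310))*(69162 - 41881) + R(-40) = (391*25 + 1117/5)*(69162 - 41881) + (-40)² = (9775 + 1117/5)*27281 + 1600 = (49992/5)*27281 + 1600 = 1363831752/5 + 1600 = 1363839752/5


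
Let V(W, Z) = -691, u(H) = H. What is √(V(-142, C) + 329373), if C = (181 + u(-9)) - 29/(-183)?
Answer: √328682 ≈ 573.31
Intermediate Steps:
C = 31505/183 (C = (181 - 9) - 29/(-183) = 172 - 29*(-1/183) = 172 + 29/183 = 31505/183 ≈ 172.16)
√(V(-142, C) + 329373) = √(-691 + 329373) = √328682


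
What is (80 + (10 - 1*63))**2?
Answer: 729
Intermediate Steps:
(80 + (10 - 1*63))**2 = (80 + (10 - 63))**2 = (80 - 53)**2 = 27**2 = 729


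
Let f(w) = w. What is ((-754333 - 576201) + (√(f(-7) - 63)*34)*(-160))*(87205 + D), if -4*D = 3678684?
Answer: 1107624316844 + 4528615040*I*√70 ≈ 1.1076e+12 + 3.7889e+10*I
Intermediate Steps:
D = -919671 (D = -¼*3678684 = -919671)
((-754333 - 576201) + (√(f(-7) - 63)*34)*(-160))*(87205 + D) = ((-754333 - 576201) + (√(-7 - 63)*34)*(-160))*(87205 - 919671) = (-1330534 + (√(-70)*34)*(-160))*(-832466) = (-1330534 + ((I*√70)*34)*(-160))*(-832466) = (-1330534 + (34*I*√70)*(-160))*(-832466) = (-1330534 - 5440*I*√70)*(-832466) = 1107624316844 + 4528615040*I*√70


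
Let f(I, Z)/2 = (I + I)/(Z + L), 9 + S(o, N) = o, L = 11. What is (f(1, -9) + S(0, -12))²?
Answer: 49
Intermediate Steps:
S(o, N) = -9 + o
f(I, Z) = 4*I/(11 + Z) (f(I, Z) = 2*((I + I)/(Z + 11)) = 2*((2*I)/(11 + Z)) = 2*(2*I/(11 + Z)) = 4*I/(11 + Z))
(f(1, -9) + S(0, -12))² = (4*1/(11 - 9) + (-9 + 0))² = (4*1/2 - 9)² = (4*1*(½) - 9)² = (2 - 9)² = (-7)² = 49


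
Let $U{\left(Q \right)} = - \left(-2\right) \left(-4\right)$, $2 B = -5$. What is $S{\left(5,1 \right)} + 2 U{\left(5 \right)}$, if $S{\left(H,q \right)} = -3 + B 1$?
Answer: $- \frac{43}{2} \approx -21.5$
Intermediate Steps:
$B = - \frac{5}{2}$ ($B = \frac{1}{2} \left(-5\right) = - \frac{5}{2} \approx -2.5$)
$S{\left(H,q \right)} = - \frac{11}{2}$ ($S{\left(H,q \right)} = -3 - \frac{5}{2} = - \frac{11}{2}$)
$U{\left(Q \right)} = -8$ ($U{\left(Q \right)} = \left(-1\right) 8 = -8$)
$S{\left(5,1 \right)} + 2 U{\left(5 \right)} = - \frac{11}{2} + 2 \left(-8\right) = - \frac{11}{2} - 16 = - \frac{43}{2}$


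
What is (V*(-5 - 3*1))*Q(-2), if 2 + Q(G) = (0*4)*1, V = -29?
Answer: -464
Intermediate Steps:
Q(G) = -2 (Q(G) = -2 + (0*4)*1 = -2 + 0*1 = -2 + 0 = -2)
(V*(-5 - 3*1))*Q(-2) = -29*(-5 - 3*1)*(-2) = -29*(-5 - 3)*(-2) = -29*(-8)*(-2) = 232*(-2) = -464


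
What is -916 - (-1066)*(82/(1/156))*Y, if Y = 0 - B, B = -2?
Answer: 27271628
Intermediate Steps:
Y = 2 (Y = 0 - 1*(-2) = 0 + 2 = 2)
-916 - (-1066)*(82/(1/156))*Y = -916 - (-1066)*(82/(1/156))*2 = -916 - (-1066)*(82*156)*2 = -916 - (-1066)*12792*2 = -916 - (-1066)*25584 = -916 - 1066*(-25584) = -916 + 27272544 = 27271628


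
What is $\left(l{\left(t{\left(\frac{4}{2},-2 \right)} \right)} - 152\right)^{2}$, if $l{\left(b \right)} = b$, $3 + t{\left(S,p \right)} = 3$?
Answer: $23104$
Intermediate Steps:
$t{\left(S,p \right)} = 0$ ($t{\left(S,p \right)} = -3 + 3 = 0$)
$\left(l{\left(t{\left(\frac{4}{2},-2 \right)} \right)} - 152\right)^{2} = \left(0 - 152\right)^{2} = \left(-152\right)^{2} = 23104$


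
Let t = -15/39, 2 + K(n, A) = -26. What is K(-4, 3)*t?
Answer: 140/13 ≈ 10.769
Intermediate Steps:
K(n, A) = -28 (K(n, A) = -2 - 26 = -28)
t = -5/13 (t = -15*1/39 = -5/13 ≈ -0.38462)
K(-4, 3)*t = -28*(-5/13) = 140/13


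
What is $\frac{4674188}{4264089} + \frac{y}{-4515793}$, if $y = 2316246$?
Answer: $\frac{11230986361190}{19255743257577} \approx 0.58325$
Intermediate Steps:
$\frac{4674188}{4264089} + \frac{y}{-4515793} = \frac{4674188}{4264089} + \frac{2316246}{-4515793} = 4674188 \cdot \frac{1}{4264089} + 2316246 \left(- \frac{1}{4515793}\right) = \frac{4674188}{4264089} - \frac{2316246}{4515793} = \frac{11230986361190}{19255743257577}$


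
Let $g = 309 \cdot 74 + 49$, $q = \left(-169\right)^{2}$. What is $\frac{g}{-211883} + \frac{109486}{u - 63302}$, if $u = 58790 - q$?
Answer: $- \frac{23956089933}{7007606459} \approx -3.4186$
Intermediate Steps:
$q = 28561$
$g = 22915$ ($g = 22866 + 49 = 22915$)
$u = 30229$ ($u = 58790 - 28561 = 30229$)
$\frac{g}{-211883} + \frac{109486}{u - 63302} = \frac{22915}{-211883} + \frac{109486}{30229 - 63302} = 22915 \left(- \frac{1}{211883}\right) + \frac{109486}{-33073} = - \frac{22915}{211883} + 109486 \left(- \frac{1}{33073}\right) = - \frac{22915}{211883} - \frac{109486}{33073} = - \frac{23956089933}{7007606459}$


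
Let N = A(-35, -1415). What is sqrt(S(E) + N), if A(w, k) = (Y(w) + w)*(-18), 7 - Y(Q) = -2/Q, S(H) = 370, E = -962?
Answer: sqrt(1071910)/35 ≈ 29.581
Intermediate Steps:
Y(Q) = 7 + 2/Q (Y(Q) = 7 - (-2)/Q = 7 + 2/Q)
A(w, k) = -126 - 36/w - 18*w (A(w, k) = ((7 + 2/w) + w)*(-18) = (7 + w + 2/w)*(-18) = -126 - 36/w - 18*w)
N = 17676/35 (N = -126 - 36/(-35) - 18*(-35) = -126 - 36*(-1/35) + 630 = -126 + 36/35 + 630 = 17676/35 ≈ 505.03)
sqrt(S(E) + N) = sqrt(370 + 17676/35) = sqrt(30626/35) = sqrt(1071910)/35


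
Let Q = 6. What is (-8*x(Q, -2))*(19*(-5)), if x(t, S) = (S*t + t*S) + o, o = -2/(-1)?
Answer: -16720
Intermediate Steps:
o = 2 (o = -2*(-1) = 2)
x(t, S) = 2 + 2*S*t (x(t, S) = (S*t + t*S) + 2 = (S*t + S*t) + 2 = 2*S*t + 2 = 2 + 2*S*t)
(-8*x(Q, -2))*(19*(-5)) = (-8*(2 + 2*(-2)*6))*(19*(-5)) = -8*(2 - 24)*(-95) = -8*(-22)*(-95) = 176*(-95) = -16720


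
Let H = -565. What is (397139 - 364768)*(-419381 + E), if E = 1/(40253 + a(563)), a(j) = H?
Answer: -538795649914117/39688 ≈ -1.3576e+10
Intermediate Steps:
a(j) = -565
E = 1/39688 (E = 1/(40253 - 565) = 1/39688 ≈ 2.5197e-5)
(397139 - 364768)*(-419381 + E) = (397139 - 364768)*(-419381 + 1/39688) = 32371*(-16644393127/39688) = -538795649914117/39688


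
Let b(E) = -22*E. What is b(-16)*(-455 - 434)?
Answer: -312928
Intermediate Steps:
b(-16)*(-455 - 434) = (-22*(-16))*(-455 - 434) = 352*(-889) = -312928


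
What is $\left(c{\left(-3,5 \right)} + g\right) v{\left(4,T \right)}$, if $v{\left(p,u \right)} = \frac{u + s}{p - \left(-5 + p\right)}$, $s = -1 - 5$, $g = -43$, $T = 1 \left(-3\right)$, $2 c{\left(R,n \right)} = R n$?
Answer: $\frac{909}{10} \approx 90.9$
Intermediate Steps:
$c{\left(R,n \right)} = \frac{R n}{2}$
$T = -3$
$s = -6$
$v{\left(p,u \right)} = - \frac{6}{5} + \frac{u}{5}$ ($v{\left(p,u \right)} = \frac{u - 6}{p - \left(-5 + p\right)} = \frac{-6 + u}{5} = \left(-6 + u\right) \frac{1}{5} = - \frac{6}{5} + \frac{u}{5}$)
$\left(c{\left(-3,5 \right)} + g\right) v{\left(4,T \right)} = \left(\frac{1}{2} \left(-3\right) 5 - 43\right) \left(- \frac{6}{5} + \frac{1}{5} \left(-3\right)\right) = \left(- \frac{15}{2} - 43\right) \left(- \frac{6}{5} - \frac{3}{5}\right) = \left(- \frac{101}{2}\right) \left(- \frac{9}{5}\right) = \frac{909}{10}$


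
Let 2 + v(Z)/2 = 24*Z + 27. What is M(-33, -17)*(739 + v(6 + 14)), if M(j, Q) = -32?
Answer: -55968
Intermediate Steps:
v(Z) = 50 + 48*Z (v(Z) = -4 + 2*(24*Z + 27) = -4 + 2*(27 + 24*Z) = -4 + (54 + 48*Z) = 50 + 48*Z)
M(-33, -17)*(739 + v(6 + 14)) = -32*(739 + (50 + 48*(6 + 14))) = -32*(739 + (50 + 48*20)) = -32*(739 + (50 + 960)) = -32*(739 + 1010) = -32*1749 = -55968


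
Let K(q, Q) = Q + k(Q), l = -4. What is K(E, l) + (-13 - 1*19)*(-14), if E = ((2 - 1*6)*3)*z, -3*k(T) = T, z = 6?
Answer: 1336/3 ≈ 445.33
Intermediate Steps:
k(T) = -T/3
E = -72 (E = ((2 - 1*6)*3)*6 = ((2 - 6)*3)*6 = -4*3*6 = -12*6 = -72)
K(q, Q) = 2*Q/3 (K(q, Q) = Q - Q/3 = 2*Q/3)
K(E, l) + (-13 - 1*19)*(-14) = (2/3)*(-4) + (-13 - 1*19)*(-14) = -8/3 + (-13 - 19)*(-14) = -8/3 - 32*(-14) = -8/3 + 448 = 1336/3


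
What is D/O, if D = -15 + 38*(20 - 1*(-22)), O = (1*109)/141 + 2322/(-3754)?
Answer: 418422717/40892 ≈ 10232.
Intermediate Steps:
O = 40892/264657 (O = 109*(1/141) + 2322*(-1/3754) = 109/141 - 1161/1877 = 40892/264657 ≈ 0.15451)
D = 1581 (D = -15 + 38*(20 + 22) = -15 + 38*42 = -15 + 1596 = 1581)
D/O = 1581/(40892/264657) = 1581*(264657/40892) = 418422717/40892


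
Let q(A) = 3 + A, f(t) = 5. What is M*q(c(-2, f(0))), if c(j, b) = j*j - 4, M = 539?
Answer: 1617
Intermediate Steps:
c(j, b) = -4 + j² (c(j, b) = j² - 4 = -4 + j²)
M*q(c(-2, f(0))) = 539*(3 + (-4 + (-2)²)) = 539*(3 + (-4 + 4)) = 539*(3 + 0) = 539*3 = 1617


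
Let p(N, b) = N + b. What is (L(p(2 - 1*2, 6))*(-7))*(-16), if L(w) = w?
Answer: 672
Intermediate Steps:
(L(p(2 - 1*2, 6))*(-7))*(-16) = (((2 - 1*2) + 6)*(-7))*(-16) = (((2 - 2) + 6)*(-7))*(-16) = ((0 + 6)*(-7))*(-16) = (6*(-7))*(-16) = -42*(-16) = 672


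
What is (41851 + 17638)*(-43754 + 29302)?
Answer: -859735028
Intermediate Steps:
(41851 + 17638)*(-43754 + 29302) = 59489*(-14452) = -859735028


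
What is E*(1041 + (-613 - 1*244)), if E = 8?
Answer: 1472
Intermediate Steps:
E*(1041 + (-613 - 1*244)) = 8*(1041 + (-613 - 1*244)) = 8*(1041 + (-613 - 244)) = 8*(1041 - 857) = 8*184 = 1472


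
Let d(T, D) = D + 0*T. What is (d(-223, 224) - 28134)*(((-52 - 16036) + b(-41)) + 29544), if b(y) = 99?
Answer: -378320050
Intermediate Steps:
d(T, D) = D (d(T, D) = D + 0 = D)
(d(-223, 224) - 28134)*(((-52 - 16036) + b(-41)) + 29544) = (224 - 28134)*(((-52 - 16036) + 99) + 29544) = -27910*((-16088 + 99) + 29544) = -27910*(-15989 + 29544) = -27910*13555 = -378320050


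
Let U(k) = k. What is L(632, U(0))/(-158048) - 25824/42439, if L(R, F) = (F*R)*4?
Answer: -25824/42439 ≈ -0.60850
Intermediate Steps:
L(R, F) = 4*F*R
L(632, U(0))/(-158048) - 25824/42439 = (4*0*632)/(-158048) - 25824/42439 = 0*(-1/158048) - 25824*1/42439 = 0 - 25824/42439 = -25824/42439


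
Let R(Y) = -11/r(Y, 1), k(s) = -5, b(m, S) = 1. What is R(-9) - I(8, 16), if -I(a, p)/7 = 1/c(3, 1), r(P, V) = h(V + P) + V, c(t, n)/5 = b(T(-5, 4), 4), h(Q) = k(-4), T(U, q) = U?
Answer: 83/20 ≈ 4.1500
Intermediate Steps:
h(Q) = -5
c(t, n) = 5 (c(t, n) = 5*1 = 5)
r(P, V) = -5 + V
I(a, p) = -7/5
R(Y) = 11/4 (R(Y) = -11/(-5 + 1) = -11/(-4) = -11*(-¼) = 11/4)
R(-9) - I(8, 16) = 11/4 - 1*(-7/5) = 11/4 + 7/5 = 83/20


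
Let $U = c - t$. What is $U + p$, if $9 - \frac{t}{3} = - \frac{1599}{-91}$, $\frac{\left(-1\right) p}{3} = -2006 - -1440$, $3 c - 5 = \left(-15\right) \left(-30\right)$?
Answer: $\frac{39383}{21} \approx 1875.4$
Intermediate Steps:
$c = \frac{455}{3}$ ($c = \frac{5}{3} + \frac{\left(-15\right) \left(-30\right)}{3} = \frac{5}{3} + \frac{1}{3} \cdot 450 = \frac{5}{3} + 150 = \frac{455}{3} \approx 151.67$)
$p = 1698$ ($p = - 3 \left(-2006 - -1440\right) = - 3 \left(-2006 + 1440\right) = \left(-3\right) \left(-566\right) = 1698$)
$t = - \frac{180}{7}$ ($t = 27 - 3 \left(- \frac{1599}{-91}\right) = 27 - 3 \left(\left(-1599\right) \left(- \frac{1}{91}\right)\right) = 27 - \frac{369}{7} = - \frac{180}{7} \approx -25.714$)
$U = \frac{3725}{21}$ ($U = \frac{455}{3} - - \frac{180}{7} = \frac{455}{3} + \frac{180}{7} = \frac{3725}{21} \approx 177.38$)
$U + p = \frac{3725}{21} + 1698 = \frac{39383}{21}$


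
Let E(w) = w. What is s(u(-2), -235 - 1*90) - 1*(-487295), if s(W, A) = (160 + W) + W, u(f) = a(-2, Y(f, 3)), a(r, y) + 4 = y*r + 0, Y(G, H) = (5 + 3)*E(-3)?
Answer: 487543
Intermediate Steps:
Y(G, H) = -24 (Y(G, H) = (5 + 3)*(-3) = 8*(-3) = -24)
a(r, y) = -4 + r*y (a(r, y) = -4 + (y*r + 0) = -4 + (r*y + 0) = -4 + r*y)
u(f) = 44 (u(f) = -4 - 2*(-24) = -4 + 48 = 44)
s(W, A) = 160 + 2*W
s(u(-2), -235 - 1*90) - 1*(-487295) = (160 + 2*44) - 1*(-487295) = (160 + 88) + 487295 = 248 + 487295 = 487543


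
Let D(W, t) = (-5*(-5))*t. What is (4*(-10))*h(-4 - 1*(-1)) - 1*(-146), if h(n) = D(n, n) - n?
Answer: 3026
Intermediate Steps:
D(W, t) = 25*t
h(n) = 24*n (h(n) = 25*n - n = 24*n)
(4*(-10))*h(-4 - 1*(-1)) - 1*(-146) = (4*(-10))*(24*(-4 - 1*(-1))) - 1*(-146) = -960*(-4 + 1) + 146 = -960*(-3) + 146 = -40*(-72) + 146 = 2880 + 146 = 3026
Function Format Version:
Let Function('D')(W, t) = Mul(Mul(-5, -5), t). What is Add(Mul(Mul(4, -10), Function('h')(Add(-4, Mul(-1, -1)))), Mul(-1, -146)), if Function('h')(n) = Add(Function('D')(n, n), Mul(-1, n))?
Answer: 3026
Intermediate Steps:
Function('D')(W, t) = Mul(25, t)
Function('h')(n) = Mul(24, n) (Function('h')(n) = Add(Mul(25, n), Mul(-1, n)) = Mul(24, n))
Add(Mul(Mul(4, -10), Function('h')(Add(-4, Mul(-1, -1)))), Mul(-1, -146)) = Add(Mul(Mul(4, -10), Mul(24, Add(-4, Mul(-1, -1)))), Mul(-1, -146)) = Add(Mul(-40, Mul(24, Add(-4, 1))), 146) = Add(Mul(-40, Mul(24, -3)), 146) = Add(Mul(-40, -72), 146) = Add(2880, 146) = 3026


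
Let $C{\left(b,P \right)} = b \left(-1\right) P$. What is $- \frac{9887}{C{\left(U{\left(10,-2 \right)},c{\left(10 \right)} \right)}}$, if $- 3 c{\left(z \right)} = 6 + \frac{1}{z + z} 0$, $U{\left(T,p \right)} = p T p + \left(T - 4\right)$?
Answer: $- \frac{9887}{92} \approx -107.47$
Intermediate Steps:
$U{\left(T,p \right)} = -4 + T + T p^{2}$ ($U{\left(T,p \right)} = T p p + \left(T - 4\right) = T p^{2} + \left(-4 + T\right) = -4 + T + T p^{2}$)
$c{\left(z \right)} = -2$ ($c{\left(z \right)} = - \frac{6 + \frac{1}{z + z} 0}{3} = - \frac{6 + \frac{1}{2 z} 0}{3} = - \frac{6 + 0}{3} = \left(- \frac{1}{3}\right) 6 = -2$)
$C{\left(b,P \right)} = - P b$ ($C{\left(b,P \right)} = - b P = - P b$)
$- \frac{9887}{C{\left(U{\left(10,-2 \right)},c{\left(10 \right)} \right)}} = - \frac{9887}{\left(-1\right) \left(-2\right) \left(-4 + 10 + 10 \left(-2\right)^{2}\right)} = - \frac{9887}{\left(-1\right) \left(-2\right) \left(-4 + 10 + 10 \cdot 4\right)} = - \frac{9887}{\left(-1\right) \left(-2\right) \left(-4 + 10 + 40\right)} = - \frac{9887}{\left(-1\right) \left(-2\right) 46} = - \frac{9887}{92}$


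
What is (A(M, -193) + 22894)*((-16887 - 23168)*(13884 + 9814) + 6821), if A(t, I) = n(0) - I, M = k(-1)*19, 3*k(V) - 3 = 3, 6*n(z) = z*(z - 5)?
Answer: -21914562928503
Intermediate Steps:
n(z) = z*(-5 + z)/6 (n(z) = (z*(z - 5))/6 = (z*(-5 + z))/6 = z*(-5 + z)/6)
k(V) = 2 (k(V) = 1 + (⅓)*3 = 1 + 1 = 2)
M = 38 (M = 2*19 = 38)
A(t, I) = -I (A(t, I) = (⅙)*0*(-5 + 0) - I = (⅙)*0*(-5) - I = 0 - I = -I)
(A(M, -193) + 22894)*((-16887 - 23168)*(13884 + 9814) + 6821) = (-1*(-193) + 22894)*((-16887 - 23168)*(13884 + 9814) + 6821) = (193 + 22894)*(-40055*23698 + 6821) = 23087*(-949223390 + 6821) = 23087*(-949216569) = -21914562928503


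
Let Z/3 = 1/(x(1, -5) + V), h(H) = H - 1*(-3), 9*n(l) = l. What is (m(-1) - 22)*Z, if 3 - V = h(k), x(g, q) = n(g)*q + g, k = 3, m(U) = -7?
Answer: 783/23 ≈ 34.043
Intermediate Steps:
n(l) = l/9
h(H) = 3 + H (h(H) = H + 3 = 3 + H)
x(g, q) = g + g*q/9 (x(g, q) = (g/9)*q + g = g*q/9 + g = g + g*q/9)
V = -3 (V = 3 - (3 + 3) = 3 - 1*6 = 3 - 6 = -3)
Z = -27/23 (Z = 3/((⅑)*1*(9 - 5) - 3) = 3/((⅑)*1*4 - 3) = 3/(4/9 - 3) = 3/(-23/9) = 3*(-9/23) = -27/23 ≈ -1.1739)
(m(-1) - 22)*Z = (-7 - 22)*(-27/23) = -29*(-27/23) = 783/23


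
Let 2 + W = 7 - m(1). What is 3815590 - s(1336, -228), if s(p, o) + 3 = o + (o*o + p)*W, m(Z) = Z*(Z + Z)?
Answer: 3655861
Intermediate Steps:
m(Z) = 2*Z² (m(Z) = Z*(2*Z) = 2*Z²)
W = 3 (W = -2 + (7 - 2*1²) = -2 + (7 - 2) = -2 + 5 = 3)
s(p, o) = -3 + o + 3*p + 3*o² (s(p, o) = -3 + (o + (o*o + p)*3) = -3 + (o + (o² + p)*3) = -3 + (o + (p + o²)*3) = -3 + (o + (3*p + 3*o²)) = -3 + (o + 3*p + 3*o²) = -3 + o + 3*p + 3*o²)
3815590 - s(1336, -228) = 3815590 - (-3 - 228 + 3*1336 + 3*(-228)²) = 3815590 - (-3 - 228 + 4008 + 3*51984) = 3815590 - (-3 - 228 + 4008 + 155952) = 3815590 - 1*159729 = 3815590 - 159729 = 3655861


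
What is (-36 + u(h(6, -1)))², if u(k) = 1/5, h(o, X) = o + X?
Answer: 32041/25 ≈ 1281.6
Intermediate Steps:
h(o, X) = X + o
u(k) = ⅕
(-36 + u(h(6, -1)))² = (-36 + ⅕)² = (-179/5)² = 32041/25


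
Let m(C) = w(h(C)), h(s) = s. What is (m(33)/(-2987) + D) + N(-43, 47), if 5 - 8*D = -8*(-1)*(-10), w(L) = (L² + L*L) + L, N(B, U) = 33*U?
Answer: 37298903/23896 ≈ 1560.9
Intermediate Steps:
w(L) = L + 2*L² (w(L) = (L² + L²) + L = 2*L² + L = L + 2*L²)
m(C) = C*(1 + 2*C)
D = 85/8 (D = 5/8 - (-8*(-1))*(-10)/8 = 5/8 - (-10) = 5/8 - ⅛*(-80) = 5/8 + 10 = 85/8 ≈ 10.625)
(m(33)/(-2987) + D) + N(-43, 47) = ((33*(1 + 2*33))/(-2987) + 85/8) + 33*47 = ((33*(1 + 66))*(-1/2987) + 85/8) + 1551 = ((33*67)*(-1/2987) + 85/8) + 1551 = (2211*(-1/2987) + 85/8) + 1551 = (-2211/2987 + 85/8) + 1551 = 236207/23896 + 1551 = 37298903/23896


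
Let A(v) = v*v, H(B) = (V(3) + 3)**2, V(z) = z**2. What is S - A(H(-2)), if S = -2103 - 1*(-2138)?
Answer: -20701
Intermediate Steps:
S = 35 (S = -2103 + 2138 = 35)
H(B) = 144 (H(B) = (3**2 + 3)**2 = (9 + 3)**2 = 12**2 = 144)
A(v) = v**2
S - A(H(-2)) = 35 - 1*144**2 = 35 - 1*20736 = 35 - 20736 = -20701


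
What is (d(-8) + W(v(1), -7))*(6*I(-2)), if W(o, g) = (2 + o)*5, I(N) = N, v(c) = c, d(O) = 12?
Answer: -324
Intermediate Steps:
W(o, g) = 10 + 5*o
(d(-8) + W(v(1), -7))*(6*I(-2)) = (12 + (10 + 5*1))*(6*(-2)) = (12 + (10 + 5))*(-12) = (12 + 15)*(-12) = 27*(-12) = -324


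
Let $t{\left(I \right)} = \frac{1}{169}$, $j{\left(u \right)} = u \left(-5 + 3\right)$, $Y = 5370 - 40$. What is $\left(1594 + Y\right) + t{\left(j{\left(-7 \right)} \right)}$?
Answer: $\frac{1170157}{169} \approx 6924.0$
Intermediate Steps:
$Y = 5330$
$j{\left(u \right)} = - 2 u$ ($j{\left(u \right)} = u \left(-2\right) = - 2 u$)
$t{\left(I \right)} = \frac{1}{169}$
$\left(1594 + Y\right) + t{\left(j{\left(-7 \right)} \right)} = \left(1594 + 5330\right) + \frac{1}{169} = 6924 + \frac{1}{169} = \frac{1170157}{169}$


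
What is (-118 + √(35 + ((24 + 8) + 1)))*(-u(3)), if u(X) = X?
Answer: 354 - 6*√17 ≈ 329.26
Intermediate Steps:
(-118 + √(35 + ((24 + 8) + 1)))*(-u(3)) = (-118 + √(35 + ((24 + 8) + 1)))*(-1*3) = (-118 + √(35 + (32 + 1)))*(-3) = (-118 + √(35 + 33))*(-3) = (-118 + √68)*(-3) = (-118 + 2*√17)*(-3) = 354 - 6*√17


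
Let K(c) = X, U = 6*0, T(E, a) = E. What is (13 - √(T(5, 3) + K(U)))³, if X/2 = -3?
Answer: (13 - I)³ ≈ 2158.0 - 506.0*I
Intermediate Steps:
U = 0
X = -6 (X = 2*(-3) = -6)
K(c) = -6
(13 - √(T(5, 3) + K(U)))³ = (13 - √(5 - 6))³ = (13 - √(-1))³ = (13 - I)³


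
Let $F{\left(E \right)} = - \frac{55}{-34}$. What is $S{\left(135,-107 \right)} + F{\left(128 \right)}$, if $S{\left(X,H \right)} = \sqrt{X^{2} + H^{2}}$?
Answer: $\frac{55}{34} + \sqrt{29674} \approx 173.88$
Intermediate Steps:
$S{\left(X,H \right)} = \sqrt{H^{2} + X^{2}}$
$F{\left(E \right)} = \frac{55}{34}$ ($F{\left(E \right)} = \left(-55\right) \left(- \frac{1}{34}\right) = \frac{55}{34}$)
$S{\left(135,-107 \right)} + F{\left(128 \right)} = \sqrt{\left(-107\right)^{2} + 135^{2}} + \frac{55}{34} = \sqrt{11449 + 18225} + \frac{55}{34} = \sqrt{29674} + \frac{55}{34} = \frac{55}{34} + \sqrt{29674}$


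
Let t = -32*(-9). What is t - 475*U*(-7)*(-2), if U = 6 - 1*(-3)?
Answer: -59562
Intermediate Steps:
U = 9 (U = 6 + 3 = 9)
t = 288
t - 475*U*(-7)*(-2) = 288 - 475*9*(-7)*(-2) = 288 - (-29925)*(-2) = 288 - 475*126 = 288 - 59850 = -59562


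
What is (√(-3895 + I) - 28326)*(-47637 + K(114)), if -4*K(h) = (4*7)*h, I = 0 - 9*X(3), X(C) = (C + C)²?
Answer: 1371969810 - 48435*I*√4219 ≈ 1.372e+9 - 3.146e+6*I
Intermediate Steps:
X(C) = 4*C² (X(C) = (2*C)² = 4*C²)
I = -324 (I = 0 - 36*3² = 0 - 36*9 = 0 - 9*36 = 0 - 324 = -324)
K(h) = -7*h (K(h) = -4*7*h/4 = -7*h)
(√(-3895 + I) - 28326)*(-47637 + K(114)) = (√(-3895 - 324) - 28326)*(-47637 - 7*114) = (√(-4219) - 28326)*(-47637 - 798) = (I*√4219 - 28326)*(-48435) = (-28326 + I*√4219)*(-48435) = 1371969810 - 48435*I*√4219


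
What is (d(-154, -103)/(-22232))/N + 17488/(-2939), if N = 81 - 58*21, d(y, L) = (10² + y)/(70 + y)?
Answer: -2062936795279/346693233488 ≈ -5.9503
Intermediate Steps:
d(y, L) = (100 + y)/(70 + y)
N = -1137 (N = 81 - 1218 = -1137)
(d(-154, -103)/(-22232))/N + 17488/(-2939) = (((100 - 154)/(70 - 154))/(-22232))/(-1137) + 17488/(-2939) = ((-54/(-84))*(-1/22232))*(-1/1137) + 17488*(-1/2939) = (-1/84*(-54)*(-1/22232))*(-1/1137) - 17488/2939 = ((9/14)*(-1/22232))*(-1/1137) - 17488/2939 = -9/311248*(-1/1137) - 17488/2939 = 3/117962992 - 17488/2939 = -2062936795279/346693233488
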